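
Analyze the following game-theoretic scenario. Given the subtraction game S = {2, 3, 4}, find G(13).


The subtraction set is S = {2, 3, 4}.
G(k) = mex{ G(k - s) : s in S, s <= k }. We compute iteratively: G(0) = 0.
G(1) = mex({}) = 0
G(2) = mex({0}) = 1
G(3) = mex({0}) = 1
G(4) = mex({0, 1}) = 2
G(5) = mex({0, 1}) = 2
G(6) = mex({1, 2}) = 0
G(7) = mex({1, 2}) = 0
G(8) = mex({0, 2}) = 1
G(9) = mex({0, 2}) = 1
Observe that G(6)..G(9) = 0, 0, 1, 1 repeats G(0)..G(3) = 0, 0, 1, 1.
For k >= max(S) = 4, G(k) is determined by the previous 4 values G(k-4)..G(k-1); a window of 4 consecutive values has recurred shifted by 6, so by induction G(k + 6) = G(k) for all k >= 0: the sequence is periodic from the start with period 6.
One period: G(0..5) = 0, 0, 1, 1, 2, 2.
13 mod 6 = 1, so G(13) = G(1) = 0.

0


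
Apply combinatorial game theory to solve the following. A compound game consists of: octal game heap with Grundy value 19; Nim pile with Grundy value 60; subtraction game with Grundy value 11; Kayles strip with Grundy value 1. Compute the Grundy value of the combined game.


By the Sprague-Grundy theorem, the Grundy value of a sum of games is the XOR of individual Grundy values.
octal game heap: Grundy value = 19. Running XOR: 0 XOR 19 = 19
Nim pile: Grundy value = 60. Running XOR: 19 XOR 60 = 47
subtraction game: Grundy value = 11. Running XOR: 47 XOR 11 = 36
Kayles strip: Grundy value = 1. Running XOR: 36 XOR 1 = 37
The combined Grundy value is 37.

37


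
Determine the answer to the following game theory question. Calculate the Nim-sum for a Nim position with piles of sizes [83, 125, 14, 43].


We need the XOR (exclusive or) of all pile sizes.
After XOR-ing pile 1 (size 83): 0 XOR 83 = 83
After XOR-ing pile 2 (size 125): 83 XOR 125 = 46
After XOR-ing pile 3 (size 14): 46 XOR 14 = 32
After XOR-ing pile 4 (size 43): 32 XOR 43 = 11
The Nim-value of this position is 11.

11


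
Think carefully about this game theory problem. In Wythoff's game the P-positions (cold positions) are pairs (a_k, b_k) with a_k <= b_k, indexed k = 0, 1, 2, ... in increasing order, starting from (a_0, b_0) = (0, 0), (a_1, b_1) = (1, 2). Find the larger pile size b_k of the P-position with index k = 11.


By Wythoff's theorem, a_k = floor(k * phi) and b_k = floor(k * phi^2) = a_k + k, where phi = (1 + sqrt(5))/2 is the golden ratio.
phi = (1 + sqrt(5))/2 = 1.618034
phi^2 = phi + 1 = 2.618034
k = 11
k * phi^2 = 11 * 2.618034 = 28.798374
b_11 = floor(k * phi^2) = 28 (check: a_11 + k = 17 + 11 = 28)

28


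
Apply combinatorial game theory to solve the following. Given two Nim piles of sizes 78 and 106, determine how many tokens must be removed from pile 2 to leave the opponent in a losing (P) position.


Piles: 78 and 106
Current XOR: 78 XOR 106 = 36 (non-zero, so this is an N-position).
To make the XOR zero, we need to find a move that balances the piles.
For pile 2 (size 106): target = 106 XOR 36 = 78
We reduce pile 2 from 106 to 78.
Tokens removed: 106 - 78 = 28
Verification: 78 XOR 78 = 0

28


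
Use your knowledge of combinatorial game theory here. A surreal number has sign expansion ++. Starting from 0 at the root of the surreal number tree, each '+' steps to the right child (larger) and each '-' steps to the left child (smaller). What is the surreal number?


Sign expansion: ++
Rule: track bounds (lo, hi), initially (-inf, +inf). On '+', the current value becomes lo and we move to the simplest number in (value, hi): value + 1 if hi = +inf, otherwise the midpoint (value + hi)/2. On '-', the current value becomes hi and we move to value - 1 if lo = -inf, otherwise the midpoint (lo + value)/2.
Start at 0.
Step 1: sign = +, move right. Bounds: (0, +inf). Value = 1
Step 2: sign = +, move right. Bounds: (1, +inf). Value = 2
The surreal number with sign expansion ++ is 2.

2


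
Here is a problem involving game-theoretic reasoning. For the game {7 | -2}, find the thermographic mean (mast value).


Game = {7 | -2}, a switch {a | b} with numbers a > b.
Its thermograph has left wall a - t and right wall b + t, which meet at t = (a - b)/2, where both equal (a + b)/2. So the mast (mean value) is at (a + b)/2.
Mean = (7 + (-2))/2 = 5/2 = 5/2

5/2


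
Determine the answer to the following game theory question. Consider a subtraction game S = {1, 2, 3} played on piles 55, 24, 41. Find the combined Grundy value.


Subtraction set: {1, 2, 3}
For this subtraction set, G(n) = n mod 4 (period = max + 1 = 4).
Pile 1 (size 55): G(55) = 55 mod 4 = 3
Pile 2 (size 24): G(24) = 24 mod 4 = 0
Pile 3 (size 41): G(41) = 41 mod 4 = 1
Total Grundy value = XOR of all: 3 XOR 0 XOR 1 = 2

2


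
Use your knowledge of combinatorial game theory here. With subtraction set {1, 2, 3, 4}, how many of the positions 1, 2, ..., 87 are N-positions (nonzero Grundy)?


Subtraction set S = {1, 2, 3, 4}, so G(n) = n mod 5.
G(n) = 0 when n is a multiple of 5.
Multiples of 5 in [1, 87]: 17
N-positions (nonzero Grundy) = 87 - 17 = 70

70


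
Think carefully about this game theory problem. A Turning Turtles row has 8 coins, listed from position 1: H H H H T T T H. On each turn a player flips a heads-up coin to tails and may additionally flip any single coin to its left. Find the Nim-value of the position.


Coins: H H H H T T T H
Key fact: a single head at position k behaves exactly like a Nim heap of size k (turning it to T and optionally flipping a coin at j < k corresponds to moving the heap from k to j, or to 0), and heads combine as a disjunctive sum (two heads at the same place would cancel, matching j XOR j = 0). So the Nim-value is the XOR of the 1-indexed positions of the heads.
Face-up positions (1-indexed): [1, 2, 3, 4, 8]
XOR 0 with 1: 0 XOR 1 = 1
XOR 1 with 2: 1 XOR 2 = 3
XOR 3 with 3: 3 XOR 3 = 0
XOR 0 with 4: 0 XOR 4 = 4
XOR 4 with 8: 4 XOR 8 = 12
Nim-value = 12

12


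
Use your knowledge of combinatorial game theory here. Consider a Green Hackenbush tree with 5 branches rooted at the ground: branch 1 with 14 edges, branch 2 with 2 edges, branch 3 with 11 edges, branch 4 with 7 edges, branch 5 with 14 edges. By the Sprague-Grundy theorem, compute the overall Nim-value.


The tree has 5 branches from the ground vertex.
In Green Hackenbush, the Nim-value of a simple path of length k is k.
Branch 1: length 14, Nim-value = 14
Branch 2: length 2, Nim-value = 2
Branch 3: length 11, Nim-value = 11
Branch 4: length 7, Nim-value = 7
Branch 5: length 14, Nim-value = 14
Total Nim-value = XOR of all branch values:
0 XOR 14 = 14
14 XOR 2 = 12
12 XOR 11 = 7
7 XOR 7 = 0
0 XOR 14 = 14
Nim-value of the tree = 14

14


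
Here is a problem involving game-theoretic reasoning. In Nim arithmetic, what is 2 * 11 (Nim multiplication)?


Nim multiplication is bilinear over XOR: (u XOR v) * w = (u*w) XOR (v*w).
So we split each operand into its bit components and XOR the pairwise Nim products.
2 = 2 (as XOR of powers of 2).
11 = 1 + 2 + 8 (as XOR of powers of 2).
Using the standard Nim-product table on single bits:
  2*2 = 3,   2*4 = 8,   2*8 = 12,
  4*4 = 6,   4*8 = 11,  8*8 = 13,
and  1*x = x (identity), k*l = l*k (commutative).
Pairwise Nim products:
  2 * 1 = 2
  2 * 2 = 3
  2 * 8 = 12
XOR them: 2 XOR 3 XOR 12 = 13.
Result: 2 * 11 = 13 (in Nim).

13


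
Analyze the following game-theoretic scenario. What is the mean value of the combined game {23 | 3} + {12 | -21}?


G1 = {23 | 3}, G2 = {12 | -21}
Each is a switch {a | b} with numbers a > b; its mean value is (a + b)/2, and mean value is additive over game sums: m(G1 + G2) = m(G1) + m(G2).
Mean of G1 = (23 + (3))/2 = 26/2 = 13
Mean of G2 = (12 + (-21))/2 = -9/2 = -9/2
Mean of G1 + G2 = 13 + -9/2 = 17/2

17/2


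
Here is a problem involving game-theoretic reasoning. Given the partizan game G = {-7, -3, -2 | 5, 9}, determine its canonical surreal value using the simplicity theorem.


Left options: {-7, -3, -2}, max = -2
Right options: {5, 9}, min = 5
All options are numbers and max(Left) < min(Right), so by the simplicity theorem the value is the simplest (earliest-born) number strictly between -2 and 5.
Integers -1 through 4 all lie strictly between -2 and 5.
Among integers, the simplest (lowest birthday = smallest |n|; 0 is born on day 0, +-n on day n) is 0.
No non-integer in the interval can be simpler: if x is a non-integer in the interval, then floor(x) or ceil(x) also lies in the interval (the interval contains an integer), and both are proper prefixes of x's sign expansion, i.e. born earlier. So the game value is 0.
Game value = 0

0


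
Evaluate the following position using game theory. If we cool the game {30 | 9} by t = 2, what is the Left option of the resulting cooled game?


Original game: {30 | 9} (a switch {a | b} with a > b).
Cooling by t (for t below the temperature (a - b)/2 = 21/2) taxes each move by t: {a | b} cooled by t is {a - t | b + t}.
Cooling amount: t = 2
Cooled Left option: 30 - 2 = 28
Cooled Right option: 9 + 2 = 11
Cooled game: {28 | 11}
Left option = 28

28


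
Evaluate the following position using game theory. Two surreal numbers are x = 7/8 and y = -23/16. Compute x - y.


x = 7/8, y = -23/16
Converting to common denominator: 16
x = 14/16, y = -23/16
x - y = 7/8 - -23/16 = 37/16

37/16


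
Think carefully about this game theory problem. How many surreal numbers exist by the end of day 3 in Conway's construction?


Day 0: {|} = 0 is born. Count = 1.
Day n: the number of surreal numbers born by day n is 2^(n+1) - 1.
By day 0: 2^1 - 1 = 1
By day 1: 2^2 - 1 = 3
By day 2: 2^3 - 1 = 7
By day 3: 2^4 - 1 = 15
By day 3: 15 surreal numbers.

15


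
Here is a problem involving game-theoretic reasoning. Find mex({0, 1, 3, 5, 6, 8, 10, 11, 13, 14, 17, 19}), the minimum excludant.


Set = {0, 1, 3, 5, 6, 8, 10, 11, 13, 14, 17, 19}
0 is in the set.
1 is in the set.
2 is NOT in the set. This is the mex.
mex = 2

2


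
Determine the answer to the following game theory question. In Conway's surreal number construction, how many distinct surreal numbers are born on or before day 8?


Day 0: {|} = 0 is born. Count = 1.
Day n: the number of surreal numbers born by day n is 2^(n+1) - 1.
By day 0: 2^1 - 1 = 1
By day 1: 2^2 - 1 = 3
By day 2: 2^3 - 1 = 7
By day 3: 2^4 - 1 = 15
By day 4: 2^5 - 1 = 31
By day 5: 2^6 - 1 = 63
By day 6: 2^7 - 1 = 127
By day 7: 2^8 - 1 = 255
By day 8: 2^9 - 1 = 511
By day 8: 511 surreal numbers.

511


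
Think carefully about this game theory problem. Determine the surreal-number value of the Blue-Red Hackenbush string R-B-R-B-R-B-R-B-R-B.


Edges (from ground): R-B-R-B-R-B-R-B-R-B
By Berlekamp's sign-expansion rule, a Blue-Red Hackenbush stalk has the value of the surreal number whose sign sequence is the edge sequence with B -> + and R -> -.
Sign sequence: -+-+-+-+-+
Trace the sign expansion in the surreal number tree, starting from 0:
Edge 1: R (sign -) -> bounds (-inf, 0), value = -1
Edge 2: B (sign +) -> bounds (-1, 0), value = -1/2
Edge 3: R (sign -) -> bounds (-1, -1/2), value = -3/4
Edge 4: B (sign +) -> bounds (-3/4, -1/2), value = -5/8
Edge 5: R (sign -) -> bounds (-3/4, -5/8), value = -11/16
Edge 6: B (sign +) -> bounds (-11/16, -5/8), value = -21/32
Edge 7: R (sign -) -> bounds (-11/16, -21/32), value = -43/64
Edge 8: B (sign +) -> bounds (-43/64, -21/32), value = -85/128
Edge 9: R (sign -) -> bounds (-43/64, -85/128), value = -171/256
Edge 10: B (sign +) -> bounds (-171/256, -85/128), value = -341/512
Game value = -341/512

-341/512


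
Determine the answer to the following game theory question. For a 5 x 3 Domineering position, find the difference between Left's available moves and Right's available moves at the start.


Board is 5 x 3 (rows x cols).
Left (vertical) placements: (rows-1) * cols = 4 * 3 = 12
Right (horizontal) placements: rows * (cols-1) = 5 * 2 = 10
Advantage = Left - Right = 12 - 10 = 2

2


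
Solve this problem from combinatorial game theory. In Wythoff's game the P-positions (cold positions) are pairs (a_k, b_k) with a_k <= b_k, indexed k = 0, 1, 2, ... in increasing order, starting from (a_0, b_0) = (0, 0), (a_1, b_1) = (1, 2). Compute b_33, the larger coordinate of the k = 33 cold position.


By Wythoff's theorem, a_k = floor(k * phi) and b_k = floor(k * phi^2) = a_k + k, where phi = (1 + sqrt(5))/2 is the golden ratio.
phi = (1 + sqrt(5))/2 = 1.618034
phi^2 = phi + 1 = 2.618034
k = 33
k * phi^2 = 33 * 2.618034 = 86.395122
b_33 = floor(k * phi^2) = 86 (check: a_33 + k = 53 + 33 = 86)

86


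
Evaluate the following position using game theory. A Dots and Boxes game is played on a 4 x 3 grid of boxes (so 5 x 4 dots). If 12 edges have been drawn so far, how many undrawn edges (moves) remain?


Grid: 4 x 3 boxes, i.e. 5 rows and 4 columns of dots.
Horizontal edges: (rows + 1) * cols = 5 * 3 = 15
Vertical edges: rows * (cols + 1) = 4 * 4 = 16
Total edges: 15 + 16 = 31
Edges drawn: 12
Remaining: 31 - 12 = 19

19


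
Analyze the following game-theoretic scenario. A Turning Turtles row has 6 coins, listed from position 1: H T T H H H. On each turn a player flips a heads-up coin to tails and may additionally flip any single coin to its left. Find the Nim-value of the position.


Coins: H T T H H H
Key fact: a single head at position k behaves exactly like a Nim heap of size k (turning it to T and optionally flipping a coin at j < k corresponds to moving the heap from k to j, or to 0), and heads combine as a disjunctive sum (two heads at the same place would cancel, matching j XOR j = 0). So the Nim-value is the XOR of the 1-indexed positions of the heads.
Face-up positions (1-indexed): [1, 4, 5, 6]
XOR 0 with 1: 0 XOR 1 = 1
XOR 1 with 4: 1 XOR 4 = 5
XOR 5 with 5: 5 XOR 5 = 0
XOR 0 with 6: 0 XOR 6 = 6
Nim-value = 6

6


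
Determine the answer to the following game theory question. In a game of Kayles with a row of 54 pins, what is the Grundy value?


Kayles: a move removes 1 or 2 adjacent pins from a contiguous row.
Removing pins from a row of k leaves two independent rows (a, b) with a + b = k - 1 (one pin) or a + b = k - 2 (two pins); an end removal gives a = 0.
By Sprague-Grundy, G(k) = mex{ G(a) XOR G(b) } over all these splits. G(0) = 0.
G(1): splits (0,0):0^0=0 -> mex({0}) = 1
G(2): splits (0,1):0^1=1 (0,0):0^0=0 -> mex({0, 1}) = 2
G(3): splits (0,2):0^2=2 (1,1):1^1=0 (0,1):0^1=1 -> mex({0, 1, 2}) = 3
G(4): splits (0,3):0^3=3 (1,2):1^2=3 (0,2):0^2=2 (1,1):1^1=0 -> mex({0, 2, 3}) = 1
G(5): splits (0,4):0^1=1 (1,3):1^3=2 (2,2):2^2=0 (0,3):0^3=3 (1,2):1^2=3 -> mex({0, 1, 2, 3}) = 4
G(6) = mex({0, 1, 2, 4}) = 3
G(7) = mex({0, 1, 3, 4, 5}) = 2
G(8) = mex({0, 2, 3, 5, 6}) = 1
G(9) = mex({0, 1, 2, 3, 6, 7}) = 4
G(10) = mex({0, 1, 3, 4, 5, 7}) = 2
G(11) = mex({0, 1, 2, 3, 4, 5}) = 6
G(12) = mex({0, 1, 2, 3, 5, 6, 7}) = 4
G(13) = mex({0, 2, 3, 4, 6, 7}) = 1
G(14) = mex({0, 1, 4, 5, 6, 7}) = 2
G(15) = mex({0, 1, 2, 3, 4, 5, 6}) = 7
G(16) = mex({0, 2, 3, 5, 6, 7}) = 1
G(17) = mex({0, 1, 2, 3, 5, 6, 7}) = 4
G(18) = mex({0, 1, 2, 4, 5, 6}) = 3
G(19) = mex({0, 1, 3, 4, 5, 7}) = 2
G(20) = mex({0, 2, 3, 4, 5, 6, 7}) = 1
G(21) = mex({0, 1, 2, 3, 5, 6, 7}) = 4
G(22) = mex({0, 1, 2, 3, 4, 5, 7}) = 6
G(23) = mex({0, 1, 2, 3, 4, 5, 6}) = 7
G(24) = mex({0, 1, 2, 3, 5, 6, 7}) = 4
G(25) = mex({0, 2, 3, 4, 6, 7}) = 1
G(26) = mex({0, 1, 3, 4, 5, 6, 7}) = 2
G(27) = mex({0, 1, 2, 3, 4, 5, 6, 7}) = 8
G(28) = mex({0, 1, 2, 3, 4, 6, 7, 8}) = 5
G(29) = mex({0, 1, 2, 3, 5, 6, 7, 8, 9}) = 4
G(30) = mex({0, 1, 2, 3, 4, 5, 6, 9, 10}) = 7
G(31) = mex({0, 1, 3, 4, 5, 7, 10, 11}) = 2
G(32) = mex({0, 2, 3, 4, 5, 6, 7, 9, 11}) = 1
G(33) = mex({0, 1, 2, 3, 4, 5, 6, 7, 9, 12}) = 8
G(34) = mex({0, 1, 2, 3, 4, 5, 7, 8, 11, 12}) = 6
G(35) = mex({0, 1, 2, 3, 4, 5, 6, 8, 9, 10, 11}) = 7
G(36) = mex({0, 1, 2, 3, 5, 6, 7, 9, 10}) = 4
G(37) = mex({0, 2, 3, 4, 6, 7, 9, 10, 11, 12}) = 1
G(38) = mex({0, 1, 3, 4, 5, 6, 7, 9, 10, 11, 12}) = 2
G(39) = mex({0, 1, 2, 4, 5, 6, 7, 9, 10, 12, 14}) = 3
G(40) = mex({0, 2, 3, 4, 6, 7, 11, 12, 14}) = 1
G(41) = mex({0, 1, 2, 3, 5, 6, 7, 9, 10, 11, 12}) = 4
G(42) = mex({0, 1, 2, 3, 4, 5, 6, 9, 10}) = 7
G(43) = mex({0, 1, 3, 4, 5, 7, 9, 10, 12, 15}) = 2
G(44) = mex({0, 2, 3, 4, 5, 6, 7, 9, 10, 12, 15}) = 1
G(45) = mex({0, 1, 2, 3, 4, 5, 6, 7, 9, 10, 12, 14}) = 8
G(46) = mex({0, 1, 3, 4, 5, 7, 8, 11, 12, 14}) = 2
G(47) = mex({0, 1, 2, 3, 4, 5, 6, 8, 9, 10, 11, 12}) = 7
G(48) = mex({0, 1, 2, 3, 5, 6, 7, 9, 10}) = 4
G(49) = mex({0, 2, 3, 4, 6, 7, 9, 10, 11, 12, 15}) = 1
G(50) = mex({0, 1, 4, 5, 6, 7, 9, 11, 12, 14, 15}) = 2
G(51) = mex({0, 1, 2, 3, 4, 5, 6, 7, 9, 12, 14, 15}) = 8
G(52) = mex({0, 2, 3, 4, 5, 6, 7, 8, 11, 12, 15}) = 1
G(53) = mex({0, 1, 2, 3, 5, 6, 7, 8, 9, 10, 11, 12}) = 4
G(54) = mex({0, 1, 2, 3, 4, 5, 6, 9, 10}) = 7
Therefore G(54) = 7.

7


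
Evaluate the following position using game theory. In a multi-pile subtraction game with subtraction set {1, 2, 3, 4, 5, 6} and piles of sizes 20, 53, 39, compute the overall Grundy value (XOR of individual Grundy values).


Subtraction set: {1, 2, 3, 4, 5, 6}
For this subtraction set, G(n) = n mod 7 (period = max + 1 = 7).
Pile 1 (size 20): G(20) = 20 mod 7 = 6
Pile 2 (size 53): G(53) = 53 mod 7 = 4
Pile 3 (size 39): G(39) = 39 mod 7 = 4
Total Grundy value = XOR of all: 6 XOR 4 XOR 4 = 6

6


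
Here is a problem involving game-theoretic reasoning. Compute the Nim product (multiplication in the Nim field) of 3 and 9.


Nim multiplication is bilinear over XOR: (u XOR v) * w = (u*w) XOR (v*w).
So we split each operand into its bit components and XOR the pairwise Nim products.
3 = 1 + 2 (as XOR of powers of 2).
9 = 1 + 8 (as XOR of powers of 2).
Using the standard Nim-product table on single bits:
  2*2 = 3,   2*4 = 8,   2*8 = 12,
  4*4 = 6,   4*8 = 11,  8*8 = 13,
and  1*x = x (identity), k*l = l*k (commutative).
Pairwise Nim products:
  1 * 1 = 1
  1 * 8 = 8
  2 * 1 = 2
  2 * 8 = 12
XOR them: 1 XOR 8 XOR 2 XOR 12 = 7.
Result: 3 * 9 = 7 (in Nim).

7


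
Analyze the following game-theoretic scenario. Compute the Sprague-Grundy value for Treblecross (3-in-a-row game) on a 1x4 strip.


Treblecross: place X on empty cells; 3-in-a-row wins.
Playing within two cells of an existing X lets the opponent win at once, so sensible play treats the cells i-2..i+2 around each X as dead. The player left with no safe cell loses, so this is a normal-play take-away game on strips of safe cells.
Placing X at cell i (0-indexed) of a strip of k safe cells leaves independent strips of sizes max(0, i-2) and max(0, k-i-3). Hence G(k) = mex{ G(max(0,i-2)) XOR G(max(0,k-i-3)) : 0 <= i < k }, with G(0) = 0.
G(1): splits (0,0):0^0=0 -> mex({0}) = 1
G(2): splits (0,0):0^0=0 -> mex({0}) = 1
G(3): splits (0,0):0^0=0 -> mex({0}) = 1
G(4): splits (0,1):0^1=1 (0,0):0^0=0 -> mex({0, 1}) = 2
Therefore G(4) = 2.

2


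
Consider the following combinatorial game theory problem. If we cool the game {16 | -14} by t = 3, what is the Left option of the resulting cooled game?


Original game: {16 | -14} (a switch {a | b} with a > b).
Cooling by t (for t below the temperature (a - b)/2 = 15) taxes each move by t: {a | b} cooled by t is {a - t | b + t}.
Cooling amount: t = 3
Cooled Left option: 16 - 3 = 13
Cooled Right option: -14 + 3 = -11
Cooled game: {13 | -11}
Left option = 13

13


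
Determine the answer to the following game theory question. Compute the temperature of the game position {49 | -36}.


The game is {49 | -36}, a switch {a | b} with numbers a > b.
Cooling {a | b} by t gives {a - t | b + t}, which stops being hot when a - t = b + t, i.e. at t = (a - b)/2. So the temperature of a switch is (a - b)/2.
Temperature = (Left option - Right option) / 2
= (49 - (-36)) / 2
= 85 / 2
= 85/2

85/2


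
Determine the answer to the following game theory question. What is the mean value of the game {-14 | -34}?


Game = {-14 | -34}, a switch {a | b} with numbers a > b.
Its thermograph has left wall a - t and right wall b + t, which meet at t = (a - b)/2, where both equal (a + b)/2. So the mast (mean value) is at (a + b)/2.
Mean = (-14 + (-34))/2 = -48/2 = -24

-24


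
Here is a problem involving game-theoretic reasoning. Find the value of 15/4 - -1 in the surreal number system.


x = 15/4, y = -1
Converting to common denominator: 4
x = 15/4, y = -4/4
x - y = 15/4 - -1 = 19/4

19/4


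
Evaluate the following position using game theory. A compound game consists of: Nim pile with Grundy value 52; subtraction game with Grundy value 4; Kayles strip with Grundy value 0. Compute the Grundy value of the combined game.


By the Sprague-Grundy theorem, the Grundy value of a sum of games is the XOR of individual Grundy values.
Nim pile: Grundy value = 52. Running XOR: 0 XOR 52 = 52
subtraction game: Grundy value = 4. Running XOR: 52 XOR 4 = 48
Kayles strip: Grundy value = 0. Running XOR: 48 XOR 0 = 48
The combined Grundy value is 48.

48


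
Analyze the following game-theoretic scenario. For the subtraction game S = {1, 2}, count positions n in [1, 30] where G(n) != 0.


Subtraction set S = {1, 2}, so G(n) = n mod 3.
G(n) = 0 when n is a multiple of 3.
Multiples of 3 in [1, 30]: 10
N-positions (nonzero Grundy) = 30 - 10 = 20

20


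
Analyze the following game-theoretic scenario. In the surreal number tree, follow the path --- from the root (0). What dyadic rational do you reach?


Sign expansion: ---
Rule: track bounds (lo, hi), initially (-inf, +inf). On '+', the current value becomes lo and we move to the simplest number in (value, hi): value + 1 if hi = +inf, otherwise the midpoint (value + hi)/2. On '-', the current value becomes hi and we move to value - 1 if lo = -inf, otherwise the midpoint (lo + value)/2.
Start at 0.
Step 1: sign = -, move left. Bounds: (-inf, 0). Value = -1
Step 2: sign = -, move left. Bounds: (-inf, -1). Value = -2
Step 3: sign = -, move left. Bounds: (-inf, -2). Value = -3
The surreal number with sign expansion --- is -3.

-3


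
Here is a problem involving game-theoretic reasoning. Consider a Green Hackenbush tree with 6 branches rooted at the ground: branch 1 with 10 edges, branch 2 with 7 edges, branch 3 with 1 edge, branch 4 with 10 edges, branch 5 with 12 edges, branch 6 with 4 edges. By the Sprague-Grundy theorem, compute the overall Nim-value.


The tree has 6 branches from the ground vertex.
In Green Hackenbush, the Nim-value of a simple path of length k is k.
Branch 1: length 10, Nim-value = 10
Branch 2: length 7, Nim-value = 7
Branch 3: length 1, Nim-value = 1
Branch 4: length 10, Nim-value = 10
Branch 5: length 12, Nim-value = 12
Branch 6: length 4, Nim-value = 4
Total Nim-value = XOR of all branch values:
0 XOR 10 = 10
10 XOR 7 = 13
13 XOR 1 = 12
12 XOR 10 = 6
6 XOR 12 = 10
10 XOR 4 = 14
Nim-value of the tree = 14

14


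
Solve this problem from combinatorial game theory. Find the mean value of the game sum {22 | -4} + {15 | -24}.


G1 = {22 | -4}, G2 = {15 | -24}
Each is a switch {a | b} with numbers a > b; its mean value is (a + b)/2, and mean value is additive over game sums: m(G1 + G2) = m(G1) + m(G2).
Mean of G1 = (22 + (-4))/2 = 18/2 = 9
Mean of G2 = (15 + (-24))/2 = -9/2 = -9/2
Mean of G1 + G2 = 9 + -9/2 = 9/2

9/2


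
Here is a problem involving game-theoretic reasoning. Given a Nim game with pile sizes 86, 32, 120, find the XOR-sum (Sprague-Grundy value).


We need the XOR (exclusive or) of all pile sizes.
After XOR-ing pile 1 (size 86): 0 XOR 86 = 86
After XOR-ing pile 2 (size 32): 86 XOR 32 = 118
After XOR-ing pile 3 (size 120): 118 XOR 120 = 14
The Nim-value of this position is 14.

14


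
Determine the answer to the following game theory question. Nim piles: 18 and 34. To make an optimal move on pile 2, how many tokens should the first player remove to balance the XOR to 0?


Piles: 18 and 34
Current XOR: 18 XOR 34 = 48 (non-zero, so this is an N-position).
To make the XOR zero, we need to find a move that balances the piles.
For pile 2 (size 34): target = 34 XOR 48 = 18
We reduce pile 2 from 34 to 18.
Tokens removed: 34 - 18 = 16
Verification: 18 XOR 18 = 0

16


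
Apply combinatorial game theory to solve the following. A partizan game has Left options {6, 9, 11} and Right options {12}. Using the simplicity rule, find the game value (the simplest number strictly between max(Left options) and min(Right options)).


Left options: {6, 9, 11}, max = 11
Right options: {12}, min = 12
All options are numbers and max(Left) < min(Right), so by the simplicity theorem the value is the simplest (earliest-born) number strictly between 11 and 12.
No integer lies strictly between 11 and 12, so the value is the dyadic rational m/2^k in the interval with the smallest k (then m odd); search k = 1, 2, ...:
Denominator 2: 23/2 lies strictly between 11 and 12 -- found.
The simplest number in the interval is 23/2.
Game value = 23/2

23/2


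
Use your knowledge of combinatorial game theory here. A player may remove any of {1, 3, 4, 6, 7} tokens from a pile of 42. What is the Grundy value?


The subtraction set is S = {1, 3, 4, 6, 7}.
G(k) = mex{ G(k - s) : s in S, s <= k }. We compute iteratively: G(0) = 0.
G(1) = mex({0}) = 1
G(2) = mex({1}) = 0
G(3) = mex({0}) = 1
G(4) = mex({0, 1}) = 2
G(5) = mex({0, 1, 2}) = 3
G(6) = mex({0, 1, 3}) = 2
G(7) = mex({0, 1, 2}) = 3
G(8) = mex({0, 1, 2, 3}) = 4
G(9) = mex({0, 1, 2, 3, 4}) = 5
G(10) = mex({1, 2, 3, 5}) = 0
G(11) = mex({0, 2, 3, 4}) = 1
G(12) = mex({1, 2, 3, 4, 5}) = 0
G(13) = mex({0, 2, 3, 5}) = 1
G(14) = mex({0, 1, 3, 4}) = 2
G(15) = mex({0, 1, 2, 4, 5}) = 3
G(16) = mex({0, 1, 3, 5}) = 2
Observe that G(10)..G(16) = 0, 1, 0, 1, 2, 3, 2 repeats G(0)..G(6) = 0, 1, 0, 1, 2, 3, 2.
For k >= max(S) = 7, G(k) is determined by the previous 7 values G(k-7)..G(k-1); a window of 7 consecutive values has recurred shifted by 10, so by induction G(k + 10) = G(k) for all k >= 0: the sequence is periodic from the start with period 10.
One period: G(0..9) = 0, 1, 0, 1, 2, 3, 2, 3, 4, 5.
42 mod 10 = 2, so G(42) = G(2) = 0.

0


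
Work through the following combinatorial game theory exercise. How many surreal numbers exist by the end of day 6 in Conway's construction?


Day 0: {|} = 0 is born. Count = 1.
Day n: the number of surreal numbers born by day n is 2^(n+1) - 1.
By day 0: 2^1 - 1 = 1
By day 1: 2^2 - 1 = 3
By day 2: 2^3 - 1 = 7
By day 3: 2^4 - 1 = 15
By day 4: 2^5 - 1 = 31
By day 5: 2^6 - 1 = 63
By day 6: 2^7 - 1 = 127
By day 6: 127 surreal numbers.

127


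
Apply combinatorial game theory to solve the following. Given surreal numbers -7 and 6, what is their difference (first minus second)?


x = -7, y = 6
x - y = -7 - 6 = -13

-13


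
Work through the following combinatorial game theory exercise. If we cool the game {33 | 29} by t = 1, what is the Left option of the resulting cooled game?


Original game: {33 | 29} (a switch {a | b} with a > b).
Cooling by t (for t below the temperature (a - b)/2 = 2) taxes each move by t: {a | b} cooled by t is {a - t | b + t}.
Cooling amount: t = 1
Cooled Left option: 33 - 1 = 32
Cooled Right option: 29 + 1 = 30
Cooled game: {32 | 30}
Left option = 32

32


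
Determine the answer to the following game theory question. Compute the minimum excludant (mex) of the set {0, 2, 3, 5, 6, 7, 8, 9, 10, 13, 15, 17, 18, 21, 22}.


Set = {0, 2, 3, 5, 6, 7, 8, 9, 10, 13, 15, 17, 18, 21, 22}
0 is in the set.
1 is NOT in the set. This is the mex.
mex = 1

1


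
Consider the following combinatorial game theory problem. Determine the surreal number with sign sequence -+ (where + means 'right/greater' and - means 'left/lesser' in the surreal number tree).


Sign expansion: -+
Rule: track bounds (lo, hi), initially (-inf, +inf). On '+', the current value becomes lo and we move to the simplest number in (value, hi): value + 1 if hi = +inf, otherwise the midpoint (value + hi)/2. On '-', the current value becomes hi and we move to value - 1 if lo = -inf, otherwise the midpoint (lo + value)/2.
Start at 0.
Step 1: sign = -, move left. Bounds: (-inf, 0). Value = -1
Step 2: sign = +, move right. Bounds: (-1, 0). Value = -1/2
The surreal number with sign expansion -+ is -1/2.

-1/2


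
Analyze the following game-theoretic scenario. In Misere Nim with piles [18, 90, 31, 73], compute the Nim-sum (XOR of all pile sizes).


We need the XOR (exclusive or) of all pile sizes.
After XOR-ing pile 1 (size 18): 0 XOR 18 = 18
After XOR-ing pile 2 (size 90): 18 XOR 90 = 72
After XOR-ing pile 3 (size 31): 72 XOR 31 = 87
After XOR-ing pile 4 (size 73): 87 XOR 73 = 30
The Nim-value of this position is 30.

30


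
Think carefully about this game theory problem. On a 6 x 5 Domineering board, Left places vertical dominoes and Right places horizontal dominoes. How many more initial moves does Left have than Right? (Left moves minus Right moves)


Board is 6 x 5 (rows x cols).
Left (vertical) placements: (rows-1) * cols = 5 * 5 = 25
Right (horizontal) placements: rows * (cols-1) = 6 * 4 = 24
Advantage = Left - Right = 25 - 24 = 1

1


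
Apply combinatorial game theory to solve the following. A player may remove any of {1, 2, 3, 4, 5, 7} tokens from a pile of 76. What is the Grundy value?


The subtraction set is S = {1, 2, 3, 4, 5, 7}.
G(k) = mex{ G(k - s) : s in S, s <= k }. We compute iteratively: G(0) = 0.
G(1) = mex({0}) = 1
G(2) = mex({0, 1}) = 2
G(3) = mex({0, 1, 2}) = 3
G(4) = mex({0, 1, 2, 3}) = 4
G(5) = mex({0, 1, 2, 3, 4}) = 5
G(6) = mex({1, 2, 3, 4, 5}) = 0
G(7) = mex({0, 2, 3, 4, 5}) = 1
G(8) = mex({0, 1, 3, 4, 5}) = 2
G(9) = mex({0, 1, 2, 4, 5}) = 3
G(10) = mex({0, 1, 2, 3, 5}) = 4
G(11) = mex({0, 1, 2, 3, 4}) = 5
G(12) = mex({1, 2, 3, 4, 5}) = 0
Observe that G(6)..G(12) = 0, 1, 2, 3, 4, 5, 0 repeats G(0)..G(6) = 0, 1, 2, 3, 4, 5, 0.
For k >= max(S) = 7, G(k) is determined by the previous 7 values G(k-7)..G(k-1); a window of 7 consecutive values has recurred shifted by 6, so by induction G(k + 6) = G(k) for all k >= 0: the sequence is periodic from the start with period 6.
One period: G(0..5) = 0, 1, 2, 3, 4, 5.
76 mod 6 = 4, so G(76) = G(4) = 4.

4


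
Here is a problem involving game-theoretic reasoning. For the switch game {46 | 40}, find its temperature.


The game is {46 | 40}, a switch {a | b} with numbers a > b.
Cooling {a | b} by t gives {a - t | b + t}, which stops being hot when a - t = b + t, i.e. at t = (a - b)/2. So the temperature of a switch is (a - b)/2.
Temperature = (Left option - Right option) / 2
= (46 - (40)) / 2
= 6 / 2
= 3

3


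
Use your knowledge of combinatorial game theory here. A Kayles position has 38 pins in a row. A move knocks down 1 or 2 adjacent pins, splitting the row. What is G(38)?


Kayles: a move removes 1 or 2 adjacent pins from a contiguous row.
Removing pins from a row of k leaves two independent rows (a, b) with a + b = k - 1 (one pin) or a + b = k - 2 (two pins); an end removal gives a = 0.
By Sprague-Grundy, G(k) = mex{ G(a) XOR G(b) } over all these splits. G(0) = 0.
G(1): splits (0,0):0^0=0 -> mex({0}) = 1
G(2): splits (0,1):0^1=1 (0,0):0^0=0 -> mex({0, 1}) = 2
G(3): splits (0,2):0^2=2 (1,1):1^1=0 (0,1):0^1=1 -> mex({0, 1, 2}) = 3
G(4): splits (0,3):0^3=3 (1,2):1^2=3 (0,2):0^2=2 (1,1):1^1=0 -> mex({0, 2, 3}) = 1
G(5): splits (0,4):0^1=1 (1,3):1^3=2 (2,2):2^2=0 (0,3):0^3=3 (1,2):1^2=3 -> mex({0, 1, 2, 3}) = 4
G(6) = mex({0, 1, 2, 4}) = 3
G(7) = mex({0, 1, 3, 4, 5}) = 2
G(8) = mex({0, 2, 3, 5, 6}) = 1
G(9) = mex({0, 1, 2, 3, 6, 7}) = 4
G(10) = mex({0, 1, 3, 4, 5, 7}) = 2
G(11) = mex({0, 1, 2, 3, 4, 5}) = 6
G(12) = mex({0, 1, 2, 3, 5, 6, 7}) = 4
G(13) = mex({0, 2, 3, 4, 6, 7}) = 1
G(14) = mex({0, 1, 4, 5, 6, 7}) = 2
G(15) = mex({0, 1, 2, 3, 4, 5, 6}) = 7
G(16) = mex({0, 2, 3, 5, 6, 7}) = 1
G(17) = mex({0, 1, 2, 3, 5, 6, 7}) = 4
G(18) = mex({0, 1, 2, 4, 5, 6}) = 3
G(19) = mex({0, 1, 3, 4, 5, 7}) = 2
G(20) = mex({0, 2, 3, 4, 5, 6, 7}) = 1
G(21) = mex({0, 1, 2, 3, 5, 6, 7}) = 4
G(22) = mex({0, 1, 2, 3, 4, 5, 7}) = 6
G(23) = mex({0, 1, 2, 3, 4, 5, 6}) = 7
G(24) = mex({0, 1, 2, 3, 5, 6, 7}) = 4
G(25) = mex({0, 2, 3, 4, 6, 7}) = 1
G(26) = mex({0, 1, 3, 4, 5, 6, 7}) = 2
G(27) = mex({0, 1, 2, 3, 4, 5, 6, 7}) = 8
G(28) = mex({0, 1, 2, 3, 4, 6, 7, 8}) = 5
G(29) = mex({0, 1, 2, 3, 5, 6, 7, 8, 9}) = 4
G(30) = mex({0, 1, 2, 3, 4, 5, 6, 9, 10}) = 7
G(31) = mex({0, 1, 3, 4, 5, 7, 10, 11}) = 2
G(32) = mex({0, 2, 3, 4, 5, 6, 7, 9, 11}) = 1
G(33) = mex({0, 1, 2, 3, 4, 5, 6, 7, 9, 12}) = 8
G(34) = mex({0, 1, 2, 3, 4, 5, 7, 8, 11, 12}) = 6
G(35) = mex({0, 1, 2, 3, 4, 5, 6, 8, 9, 10, 11}) = 7
G(36) = mex({0, 1, 2, 3, 5, 6, 7, 9, 10}) = 4
G(37) = mex({0, 2, 3, 4, 6, 7, 9, 10, 11, 12}) = 1
G(38) = mex({0, 1, 3, 4, 5, 6, 7, 9, 10, 11, 12}) = 2
Therefore G(38) = 2.

2


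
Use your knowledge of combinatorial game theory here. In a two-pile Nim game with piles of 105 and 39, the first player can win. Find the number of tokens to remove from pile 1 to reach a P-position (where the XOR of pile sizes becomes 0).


Piles: 105 and 39
Current XOR: 105 XOR 39 = 78 (non-zero, so this is an N-position).
To make the XOR zero, we need to find a move that balances the piles.
For pile 1 (size 105): target = 105 XOR 78 = 39
We reduce pile 1 from 105 to 39.
Tokens removed: 105 - 39 = 66
Verification: 39 XOR 39 = 0

66


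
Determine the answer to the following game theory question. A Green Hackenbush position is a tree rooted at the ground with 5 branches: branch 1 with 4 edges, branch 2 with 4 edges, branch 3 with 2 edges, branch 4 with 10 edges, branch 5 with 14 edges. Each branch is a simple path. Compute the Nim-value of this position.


The tree has 5 branches from the ground vertex.
In Green Hackenbush, the Nim-value of a simple path of length k is k.
Branch 1: length 4, Nim-value = 4
Branch 2: length 4, Nim-value = 4
Branch 3: length 2, Nim-value = 2
Branch 4: length 10, Nim-value = 10
Branch 5: length 14, Nim-value = 14
Total Nim-value = XOR of all branch values:
0 XOR 4 = 4
4 XOR 4 = 0
0 XOR 2 = 2
2 XOR 10 = 8
8 XOR 14 = 6
Nim-value of the tree = 6

6


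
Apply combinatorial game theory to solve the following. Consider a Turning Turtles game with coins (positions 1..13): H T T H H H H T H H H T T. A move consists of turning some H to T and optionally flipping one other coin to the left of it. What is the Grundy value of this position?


Coins: H T T H H H H T H H H T T
Key fact: a single head at position k behaves exactly like a Nim heap of size k (turning it to T and optionally flipping a coin at j < k corresponds to moving the heap from k to j, or to 0), and heads combine as a disjunctive sum (two heads at the same place would cancel, matching j XOR j = 0). So the Nim-value is the XOR of the 1-indexed positions of the heads.
Face-up positions (1-indexed): [1, 4, 5, 6, 7, 9, 10, 11]
XOR 0 with 1: 0 XOR 1 = 1
XOR 1 with 4: 1 XOR 4 = 5
XOR 5 with 5: 5 XOR 5 = 0
XOR 0 with 6: 0 XOR 6 = 6
XOR 6 with 7: 6 XOR 7 = 1
XOR 1 with 9: 1 XOR 9 = 8
XOR 8 with 10: 8 XOR 10 = 2
XOR 2 with 11: 2 XOR 11 = 9
Nim-value = 9

9


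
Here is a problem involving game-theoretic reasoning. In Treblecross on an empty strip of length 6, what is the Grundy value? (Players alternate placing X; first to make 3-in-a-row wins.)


Treblecross: place X on empty cells; 3-in-a-row wins.
Playing within two cells of an existing X lets the opponent win at once, so sensible play treats the cells i-2..i+2 around each X as dead. The player left with no safe cell loses, so this is a normal-play take-away game on strips of safe cells.
Placing X at cell i (0-indexed) of a strip of k safe cells leaves independent strips of sizes max(0, i-2) and max(0, k-i-3). Hence G(k) = mex{ G(max(0,i-2)) XOR G(max(0,k-i-3)) : 0 <= i < k }, with G(0) = 0.
G(1): splits (0,0):0^0=0 -> mex({0}) = 1
G(2): splits (0,0):0^0=0 -> mex({0}) = 1
G(3): splits (0,0):0^0=0 -> mex({0}) = 1
G(4): splits (0,1):0^1=1 (0,0):0^0=0 -> mex({0, 1}) = 2
G(5): splits (0,2):0^1=1 (0,1):0^1=1 (0,0):0^0=0 -> mex({0, 1}) = 2
G(6) = mex({1}) = 0
Therefore G(6) = 0.

0


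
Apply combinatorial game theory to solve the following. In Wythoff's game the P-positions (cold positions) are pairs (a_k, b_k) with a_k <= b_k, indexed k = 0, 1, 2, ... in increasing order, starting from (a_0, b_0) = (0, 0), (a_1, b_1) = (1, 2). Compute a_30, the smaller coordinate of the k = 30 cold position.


By Wythoff's theorem, a_k = floor(k * phi) and b_k = floor(k * phi^2) = a_k + k, where phi = (1 + sqrt(5))/2 is the golden ratio.
phi = (1 + sqrt(5))/2 = 1.618034
k = 30
k * phi = 30 * 1.618034 = 48.541020
a_30 = floor(k * phi) = 48

48


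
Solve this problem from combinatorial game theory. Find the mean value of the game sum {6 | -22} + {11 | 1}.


G1 = {6 | -22}, G2 = {11 | 1}
Each is a switch {a | b} with numbers a > b; its mean value is (a + b)/2, and mean value is additive over game sums: m(G1 + G2) = m(G1) + m(G2).
Mean of G1 = (6 + (-22))/2 = -16/2 = -8
Mean of G2 = (11 + (1))/2 = 12/2 = 6
Mean of G1 + G2 = -8 + 6 = -2

-2


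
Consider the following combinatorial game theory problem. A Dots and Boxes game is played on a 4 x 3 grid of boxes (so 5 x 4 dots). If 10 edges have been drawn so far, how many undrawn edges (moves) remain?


Grid: 4 x 3 boxes, i.e. 5 rows and 4 columns of dots.
Horizontal edges: (rows + 1) * cols = 5 * 3 = 15
Vertical edges: rows * (cols + 1) = 4 * 4 = 16
Total edges: 15 + 16 = 31
Edges drawn: 10
Remaining: 31 - 10 = 21

21


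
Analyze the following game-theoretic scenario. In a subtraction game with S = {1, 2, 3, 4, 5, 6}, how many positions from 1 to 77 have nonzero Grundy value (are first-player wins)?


Subtraction set S = {1, 2, 3, 4, 5, 6}, so G(n) = n mod 7.
G(n) = 0 when n is a multiple of 7.
Multiples of 7 in [1, 77]: 11
N-positions (nonzero Grundy) = 77 - 11 = 66

66


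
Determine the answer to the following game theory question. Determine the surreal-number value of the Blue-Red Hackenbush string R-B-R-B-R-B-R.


Edges (from ground): R-B-R-B-R-B-R
By Berlekamp's sign-expansion rule, a Blue-Red Hackenbush stalk has the value of the surreal number whose sign sequence is the edge sequence with B -> + and R -> -.
Sign sequence: -+-+-+-
Trace the sign expansion in the surreal number tree, starting from 0:
Edge 1: R (sign -) -> bounds (-inf, 0), value = -1
Edge 2: B (sign +) -> bounds (-1, 0), value = -1/2
Edge 3: R (sign -) -> bounds (-1, -1/2), value = -3/4
Edge 4: B (sign +) -> bounds (-3/4, -1/2), value = -5/8
Edge 5: R (sign -) -> bounds (-3/4, -5/8), value = -11/16
Edge 6: B (sign +) -> bounds (-11/16, -5/8), value = -21/32
Edge 7: R (sign -) -> bounds (-11/16, -21/32), value = -43/64
Game value = -43/64

-43/64


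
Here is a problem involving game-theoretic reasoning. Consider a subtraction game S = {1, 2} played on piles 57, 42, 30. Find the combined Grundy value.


Subtraction set: {1, 2}
For this subtraction set, G(n) = n mod 3 (period = max + 1 = 3).
Pile 1 (size 57): G(57) = 57 mod 3 = 0
Pile 2 (size 42): G(42) = 42 mod 3 = 0
Pile 3 (size 30): G(30) = 30 mod 3 = 0
Total Grundy value = XOR of all: 0 XOR 0 XOR 0 = 0

0


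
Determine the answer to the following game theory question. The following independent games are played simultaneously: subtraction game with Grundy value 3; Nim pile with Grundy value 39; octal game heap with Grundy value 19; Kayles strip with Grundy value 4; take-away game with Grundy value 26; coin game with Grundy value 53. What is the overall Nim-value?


By the Sprague-Grundy theorem, the Grundy value of a sum of games is the XOR of individual Grundy values.
subtraction game: Grundy value = 3. Running XOR: 0 XOR 3 = 3
Nim pile: Grundy value = 39. Running XOR: 3 XOR 39 = 36
octal game heap: Grundy value = 19. Running XOR: 36 XOR 19 = 55
Kayles strip: Grundy value = 4. Running XOR: 55 XOR 4 = 51
take-away game: Grundy value = 26. Running XOR: 51 XOR 26 = 41
coin game: Grundy value = 53. Running XOR: 41 XOR 53 = 28
The combined Grundy value is 28.

28


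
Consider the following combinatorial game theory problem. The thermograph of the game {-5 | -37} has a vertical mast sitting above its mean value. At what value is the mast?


Game = {-5 | -37}, a switch {a | b} with numbers a > b.
Its thermograph has left wall a - t and right wall b + t, which meet at t = (a - b)/2, where both equal (a + b)/2. So the mast (mean value) is at (a + b)/2.
Mean = (-5 + (-37))/2 = -42/2 = -21

-21


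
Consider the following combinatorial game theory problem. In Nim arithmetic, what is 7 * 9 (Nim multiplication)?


Nim multiplication is bilinear over XOR: (u XOR v) * w = (u*w) XOR (v*w).
So we split each operand into its bit components and XOR the pairwise Nim products.
7 = 1 + 2 + 4 (as XOR of powers of 2).
9 = 1 + 8 (as XOR of powers of 2).
Using the standard Nim-product table on single bits:
  2*2 = 3,   2*4 = 8,   2*8 = 12,
  4*4 = 6,   4*8 = 11,  8*8 = 13,
and  1*x = x (identity), k*l = l*k (commutative).
Pairwise Nim products:
  1 * 1 = 1
  1 * 8 = 8
  2 * 1 = 2
  2 * 8 = 12
  4 * 1 = 4
  4 * 8 = 11
XOR them: 1 XOR 8 XOR 2 XOR 12 XOR 4 XOR 11 = 8.
Result: 7 * 9 = 8 (in Nim).

8
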